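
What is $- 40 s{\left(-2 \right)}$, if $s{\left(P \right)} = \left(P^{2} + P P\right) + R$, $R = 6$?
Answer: $-560$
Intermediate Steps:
$s{\left(P \right)} = 6 + 2 P^{2}$ ($s{\left(P \right)} = \left(P^{2} + P P\right) + 6 = \left(P^{2} + P^{2}\right) + 6 = 2 P^{2} + 6 = 6 + 2 P^{2}$)
$- 40 s{\left(-2 \right)} = - 40 \left(6 + 2 \left(-2\right)^{2}\right) = - 40 \left(6 + 2 \cdot 4\right) = - 40 \left(6 + 8\right) = \left(-40\right) 14 = -560$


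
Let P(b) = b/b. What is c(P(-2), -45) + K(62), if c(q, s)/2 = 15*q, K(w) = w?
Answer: 92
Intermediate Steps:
P(b) = 1
c(q, s) = 30*q (c(q, s) = 2*(15*q) = 30*q)
c(P(-2), -45) + K(62) = 30*1 + 62 = 30 + 62 = 92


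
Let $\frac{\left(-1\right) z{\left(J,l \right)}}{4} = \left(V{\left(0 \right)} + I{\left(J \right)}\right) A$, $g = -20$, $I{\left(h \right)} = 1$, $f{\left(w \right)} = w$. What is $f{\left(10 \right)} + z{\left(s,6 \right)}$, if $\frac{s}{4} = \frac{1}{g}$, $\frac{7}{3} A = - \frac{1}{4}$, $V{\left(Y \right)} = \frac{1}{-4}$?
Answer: $\frac{289}{28} \approx 10.321$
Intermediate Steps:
$V{\left(Y \right)} = - \frac{1}{4}$
$A = - \frac{3}{28}$ ($A = \frac{3 \left(- \frac{1}{4}\right)}{7} = \frac{3 \left(\left(-1\right) \frac{1}{4}\right)}{7} = \frac{3}{7} \left(- \frac{1}{4}\right) = - \frac{3}{28} \approx -0.10714$)
$s = - \frac{1}{5}$ ($s = \frac{4}{-20} = 4 \left(- \frac{1}{20}\right) = - \frac{1}{5} \approx -0.2$)
$z{\left(J,l \right)} = \frac{9}{28}$ ($z{\left(J,l \right)} = - 4 \left(- \frac{1}{4} + 1\right) \left(- \frac{3}{28}\right) = - 4 \cdot \frac{3}{4} \left(- \frac{3}{28}\right) = \left(-4\right) \left(- \frac{9}{112}\right) = \frac{9}{28}$)
$f{\left(10 \right)} + z{\left(s,6 \right)} = 10 + \frac{9}{28} = \frac{289}{28}$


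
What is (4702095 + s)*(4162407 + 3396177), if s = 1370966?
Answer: 45903741705624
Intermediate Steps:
(4702095 + s)*(4162407 + 3396177) = (4702095 + 1370966)*(4162407 + 3396177) = 6073061*7558584 = 45903741705624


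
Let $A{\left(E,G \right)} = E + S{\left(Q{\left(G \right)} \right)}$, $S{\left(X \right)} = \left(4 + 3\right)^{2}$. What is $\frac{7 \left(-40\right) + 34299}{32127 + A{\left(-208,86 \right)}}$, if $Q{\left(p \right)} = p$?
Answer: $\frac{34019}{31968} \approx 1.0642$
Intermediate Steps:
$S{\left(X \right)} = 49$ ($S{\left(X \right)} = 7^{2} = 49$)
$A{\left(E,G \right)} = 49 + E$ ($A{\left(E,G \right)} = E + 49 = 49 + E$)
$\frac{7 \left(-40\right) + 34299}{32127 + A{\left(-208,86 \right)}} = \frac{7 \left(-40\right) + 34299}{32127 + \left(49 - 208\right)} = \frac{-280 + 34299}{32127 - 159} = \frac{34019}{31968}$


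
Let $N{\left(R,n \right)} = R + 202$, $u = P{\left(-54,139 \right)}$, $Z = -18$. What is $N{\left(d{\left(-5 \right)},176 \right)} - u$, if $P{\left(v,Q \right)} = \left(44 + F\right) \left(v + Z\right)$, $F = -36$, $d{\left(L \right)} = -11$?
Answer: $767$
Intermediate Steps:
$P{\left(v,Q \right)} = -144 + 8 v$ ($P{\left(v,Q \right)} = \left(44 - 36\right) \left(v - 18\right) = 8 \left(-18 + v\right) = -144 + 8 v$)
$u = -576$ ($u = -144 + 8 \left(-54\right) = -144 - 432 = -576$)
$N{\left(R,n \right)} = 202 + R$
$N{\left(d{\left(-5 \right)},176 \right)} - u = \left(202 - 11\right) - -576 = 191 + 576 = 767$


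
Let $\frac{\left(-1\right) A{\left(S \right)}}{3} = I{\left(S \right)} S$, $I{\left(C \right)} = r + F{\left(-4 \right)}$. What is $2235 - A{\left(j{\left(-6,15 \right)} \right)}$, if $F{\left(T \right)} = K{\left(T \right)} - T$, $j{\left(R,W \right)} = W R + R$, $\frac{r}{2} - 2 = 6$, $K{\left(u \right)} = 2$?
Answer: $-4101$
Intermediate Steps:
$r = 16$ ($r = 4 + 2 \cdot 6 = 4 + 12 = 16$)
$j{\left(R,W \right)} = R + R W$ ($j{\left(R,W \right)} = R W + R = R + R W$)
$F{\left(T \right)} = 2 - T$
$I{\left(C \right)} = 22$ ($I{\left(C \right)} = 16 + \left(2 - -4\right) = 16 + \left(2 + 4\right) = 16 + 6 = 22$)
$A{\left(S \right)} = - 66 S$ ($A{\left(S \right)} = - 3 \cdot 22 S = - 66 S$)
$2235 - A{\left(j{\left(-6,15 \right)} \right)} = 2235 - - 66 \left(- 6 \left(1 + 15\right)\right) = 2235 - - 66 \left(\left(-6\right) 16\right) = 2235 - \left(-66\right) \left(-96\right) = 2235 - 6336 = -4101$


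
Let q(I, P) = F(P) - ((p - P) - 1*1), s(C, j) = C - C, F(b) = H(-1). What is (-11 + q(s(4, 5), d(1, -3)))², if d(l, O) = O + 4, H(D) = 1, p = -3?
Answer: 25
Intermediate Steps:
d(l, O) = 4 + O
F(b) = 1
s(C, j) = 0
q(I, P) = 5 + P (q(I, P) = 1 - ((-3 - P) - 1*1) = 1 - ((-3 - P) - 1) = 1 - (-4 - P) = 1 + (4 + P) = 5 + P)
(-11 + q(s(4, 5), d(1, -3)))² = (-11 + (5 + (4 - 3)))² = (-11 + (5 + 1))² = (-11 + 6)² = (-5)² = 25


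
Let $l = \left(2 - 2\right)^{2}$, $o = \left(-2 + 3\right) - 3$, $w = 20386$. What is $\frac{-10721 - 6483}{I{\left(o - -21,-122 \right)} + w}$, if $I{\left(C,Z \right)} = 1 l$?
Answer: $- \frac{8602}{10193} \approx -0.84391$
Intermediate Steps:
$o = -2$ ($o = 1 - 3 = -2$)
$l = 0$ ($l = 0^{2} = 0$)
$I{\left(C,Z \right)} = 0$ ($I{\left(C,Z \right)} = 1 \cdot 0 = 0$)
$\frac{-10721 - 6483}{I{\left(o - -21,-122 \right)} + w} = \frac{-10721 - 6483}{0 + 20386} = - \frac{17204}{20386} = \left(-17204\right) \frac{1}{20386} = - \frac{8602}{10193}$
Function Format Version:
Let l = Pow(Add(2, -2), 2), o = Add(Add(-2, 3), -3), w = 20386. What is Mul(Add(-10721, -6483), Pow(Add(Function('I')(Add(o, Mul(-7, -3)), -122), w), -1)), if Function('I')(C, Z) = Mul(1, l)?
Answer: Rational(-8602, 10193) ≈ -0.84391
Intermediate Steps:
o = -2 (o = Add(1, -3) = -2)
l = 0 (l = Pow(0, 2) = 0)
Function('I')(C, Z) = 0 (Function('I')(C, Z) = Mul(1, 0) = 0)
Mul(Add(-10721, -6483), Pow(Add(Function('I')(Add(o, Mul(-7, -3)), -122), w), -1)) = Mul(Add(-10721, -6483), Pow(Add(0, 20386), -1)) = Mul(-17204, Pow(20386, -1)) = Mul(-17204, Rational(1, 20386)) = Rational(-8602, 10193)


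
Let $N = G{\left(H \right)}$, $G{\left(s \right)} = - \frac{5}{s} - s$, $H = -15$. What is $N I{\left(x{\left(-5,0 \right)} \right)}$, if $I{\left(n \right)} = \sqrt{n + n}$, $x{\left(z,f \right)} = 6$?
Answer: $\frac{92 \sqrt{3}}{3} \approx 53.116$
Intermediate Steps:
$G{\left(s \right)} = - s - \frac{5}{s}$
$I{\left(n \right)} = \sqrt{2} \sqrt{n}$ ($I{\left(n \right)} = \sqrt{2 n} = \sqrt{2} \sqrt{n}$)
$N = \frac{46}{3}$ ($N = \left(-1\right) \left(-15\right) - \frac{5}{-15} = 15 - - \frac{1}{3} = 15 + \frac{1}{3} = \frac{46}{3} \approx 15.333$)
$N I{\left(x{\left(-5,0 \right)} \right)} = \frac{46 \sqrt{2} \sqrt{6}}{3} = \frac{46 \cdot 2 \sqrt{3}}{3} = \frac{92 \sqrt{3}}{3}$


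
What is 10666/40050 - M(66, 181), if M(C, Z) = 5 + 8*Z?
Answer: -29090992/20025 ≈ -1452.7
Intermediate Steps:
10666/40050 - M(66, 181) = 10666/40050 - (5 + 8*181) = 10666*(1/40050) - (5 + 1448) = 5333/20025 - 1*1453 = 5333/20025 - 1453 = -29090992/20025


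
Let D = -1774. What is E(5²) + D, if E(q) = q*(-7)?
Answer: -1949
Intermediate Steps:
E(q) = -7*q
E(5²) + D = -7*5² - 1774 = -7*25 - 1774 = -175 - 1774 = -1949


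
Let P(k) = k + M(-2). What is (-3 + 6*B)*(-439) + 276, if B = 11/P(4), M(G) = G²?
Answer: -8115/4 ≈ -2028.8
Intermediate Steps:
P(k) = 4 + k (P(k) = k + (-2)² = k + 4 = 4 + k)
B = 11/8 (B = 11/(4 + 4) = 11/8 ≈ 1.3750)
(-3 + 6*B)*(-439) + 276 = (-3 + 6*(11/8))*(-439) + 276 = (-3 + 33/4)*(-439) + 276 = (21/4)*(-439) + 276 = -9219/4 + 276 = -8115/4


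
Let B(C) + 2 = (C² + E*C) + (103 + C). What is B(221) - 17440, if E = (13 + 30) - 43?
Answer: 31723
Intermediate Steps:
E = 0 (E = 43 - 43 = 0)
B(C) = 101 + C + C² (B(C) = -2 + ((C² + 0*C) + (103 + C)) = -2 + ((C² + 0) + (103 + C)) = -2 + (C² + (103 + C)) = -2 + (103 + C + C²) = 101 + C + C²)
B(221) - 17440 = (101 + 221 + 221²) - 17440 = (101 + 221 + 48841) - 17440 = 49163 - 17440 = 31723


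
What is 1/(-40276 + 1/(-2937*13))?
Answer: -38181/1537777957 ≈ -2.4829e-5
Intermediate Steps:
1/(-40276 + 1/(-2937*13)) = 1/(-40276 + 1/(-38181)) = 1/(-40276 - 1/38181) = 1/(-1537777957/38181) = -38181/1537777957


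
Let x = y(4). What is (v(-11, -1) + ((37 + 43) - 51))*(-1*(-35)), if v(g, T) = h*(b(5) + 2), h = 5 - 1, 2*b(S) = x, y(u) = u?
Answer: 1575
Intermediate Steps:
x = 4
b(S) = 2 (b(S) = (1/2)*4 = 2)
h = 4
v(g, T) = 16 (v(g, T) = 4*(2 + 2) = 4*4 = 16)
(v(-11, -1) + ((37 + 43) - 51))*(-1*(-35)) = (16 + ((37 + 43) - 51))*(-1*(-35)) = (16 + (80 - 51))*35 = (16 + 29)*35 = 45*35 = 1575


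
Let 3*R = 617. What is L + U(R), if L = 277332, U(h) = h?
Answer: 832613/3 ≈ 2.7754e+5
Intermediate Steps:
R = 617/3 (R = (1/3)*617 = 617/3 ≈ 205.67)
L + U(R) = 277332 + 617/3 = 832613/3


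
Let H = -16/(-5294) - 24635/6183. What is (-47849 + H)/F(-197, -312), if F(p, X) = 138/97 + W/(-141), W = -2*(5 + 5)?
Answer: -1785261273751985/58368041433 ≈ -30586.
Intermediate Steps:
H = -65159381/16366401 (H = -16*(-1/5294) - 24635*1/6183 = 8/2647 - 24635/6183 = -65159381/16366401 ≈ -3.9813)
W = -20 (W = -2*10 = -20)
F(p, X) = 21398/13677 (F(p, X) = 138/97 - 20/(-141) = 138*(1/97) - 20*(-1/141) = 138/97 + 20/141 = 21398/13677)
(-47849 + H)/F(-197, -312) = (-47849 - 65159381/16366401)/(21398/13677) = -783181080830/16366401*13677/21398 = -1785261273751985/58368041433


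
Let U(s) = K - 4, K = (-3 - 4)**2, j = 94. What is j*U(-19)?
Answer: 4230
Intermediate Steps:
K = 49 (K = (-7)**2 = 49)
U(s) = 45 (U(s) = 49 - 4 = 45)
j*U(-19) = 94*45 = 4230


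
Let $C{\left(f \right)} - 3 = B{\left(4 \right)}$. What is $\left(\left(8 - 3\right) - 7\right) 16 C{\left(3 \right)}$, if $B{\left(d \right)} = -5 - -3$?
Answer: $-32$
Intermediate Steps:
$B{\left(d \right)} = -2$ ($B{\left(d \right)} = -5 + 3 = -2$)
$C{\left(f \right)} = 1$ ($C{\left(f \right)} = 3 - 2 = 1$)
$\left(\left(8 - 3\right) - 7\right) 16 C{\left(3 \right)} = \left(\left(8 - 3\right) - 7\right) 16 \cdot 1 = \left(5 - 7\right) 16 \cdot 1 = \left(-2\right) 16 \cdot 1 = \left(-32\right) 1 = -32$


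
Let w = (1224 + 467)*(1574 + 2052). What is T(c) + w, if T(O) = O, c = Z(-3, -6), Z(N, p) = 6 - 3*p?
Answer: 6131590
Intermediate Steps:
c = 24 (c = 6 - 3*(-6) = 6 + 18 = 24)
w = 6131566 (w = 1691*3626 = 6131566)
T(c) + w = 24 + 6131566 = 6131590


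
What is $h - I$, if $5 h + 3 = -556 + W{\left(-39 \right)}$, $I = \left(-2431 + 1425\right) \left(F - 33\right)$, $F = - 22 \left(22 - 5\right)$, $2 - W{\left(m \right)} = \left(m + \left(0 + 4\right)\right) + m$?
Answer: $- \frac{2047693}{5} \approx -4.0954 \cdot 10^{5}$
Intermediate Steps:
$W{\left(m \right)} = -2 - 2 m$ ($W{\left(m \right)} = 2 - \left(\left(m + \left(0 + 4\right)\right) + m\right) = 2 - \left(\left(m + 4\right) + m\right) = 2 - \left(\left(4 + m\right) + m\right) = 2 - \left(4 + 2 m\right) = -2 - 2 m$)
$F = -374$ ($F = \left(-22\right) 17 = -374$)
$I = 409442$ ($I = \left(-2431 + 1425\right) \left(-374 - 33\right) = \left(-1006\right) \left(-407\right) = 409442$)
$h = - \frac{483}{5}$ ($h = - \frac{3}{5} + \frac{-556 - -76}{5} = - \frac{3}{5} + \frac{-556 + \left(-2 + 78\right)}{5} = - \frac{3}{5} + \frac{-556 + 76}{5} = - \frac{3}{5} + \frac{1}{5} \left(-480\right) = - \frac{3}{5} - 96 = - \frac{483}{5} \approx -96.6$)
$h - I = - \frac{483}{5} - 409442 = - \frac{2047693}{5}$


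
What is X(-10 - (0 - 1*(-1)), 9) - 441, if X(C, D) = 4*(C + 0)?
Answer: -485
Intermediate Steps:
X(C, D) = 4*C
X(-10 - (0 - 1*(-1)), 9) - 441 = 4*(-10 - (0 - 1*(-1))) - 441 = 4*(-10 - (0 + 1)) - 441 = 4*(-10 - 1*1) - 441 = 4*(-10 - 1) - 441 = 4*(-11) - 441 = -44 - 441 = -485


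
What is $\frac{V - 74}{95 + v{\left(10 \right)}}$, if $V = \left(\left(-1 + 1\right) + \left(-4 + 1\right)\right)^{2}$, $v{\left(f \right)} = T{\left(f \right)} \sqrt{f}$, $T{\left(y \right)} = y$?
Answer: $- \frac{247}{321} + \frac{26 \sqrt{10}}{321} \approx -0.51334$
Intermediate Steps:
$v{\left(f \right)} = f^{\frac{3}{2}}$ ($v{\left(f \right)} = f \sqrt{f} = f^{\frac{3}{2}}$)
$V = 9$ ($V = \left(0 - 3\right)^{2} = \left(-3\right)^{2} = 9$)
$\frac{V - 74}{95 + v{\left(10 \right)}} = \frac{9 - 74}{95 + 10^{\frac{3}{2}}} = - \frac{65}{95 + 10 \sqrt{10}}$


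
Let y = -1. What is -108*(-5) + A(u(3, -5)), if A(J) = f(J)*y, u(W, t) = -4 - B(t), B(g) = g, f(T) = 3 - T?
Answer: 538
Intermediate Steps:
u(W, t) = -4 - t
A(J) = -3 + J (A(J) = (3 - J)*(-1) = -3 + J)
-108*(-5) + A(u(3, -5)) = -108*(-5) + (-3 + (-4 - 1*(-5))) = 540 + (-3 + (-4 + 5)) = 540 + (-3 + 1) = 540 - 2 = 538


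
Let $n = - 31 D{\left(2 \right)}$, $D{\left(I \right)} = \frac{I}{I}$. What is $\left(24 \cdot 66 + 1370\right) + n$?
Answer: $2923$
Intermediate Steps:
$D{\left(I \right)} = 1$
$n = -31$ ($n = \left(-31\right) 1 = -31$)
$\left(24 \cdot 66 + 1370\right) + n = \left(24 \cdot 66 + 1370\right) - 31 = \left(1584 + 1370\right) - 31 = 2954 - 31 = 2923$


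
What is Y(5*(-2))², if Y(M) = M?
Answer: 100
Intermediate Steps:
Y(5*(-2))² = (5*(-2))² = (-10)² = 100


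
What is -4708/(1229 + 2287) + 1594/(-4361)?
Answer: -6534023/3833319 ≈ -1.7045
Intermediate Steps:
-4708/(1229 + 2287) + 1594/(-4361) = -4708/3516 + 1594*(-1/4361) = -4708*1/3516 - 1594/4361 = -1177/879 - 1594/4361 = -6534023/3833319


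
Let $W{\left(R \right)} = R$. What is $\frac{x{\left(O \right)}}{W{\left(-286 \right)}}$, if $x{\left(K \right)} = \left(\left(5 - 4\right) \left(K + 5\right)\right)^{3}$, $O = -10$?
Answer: $\frac{125}{286} \approx 0.43706$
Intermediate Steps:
$x{\left(K \right)} = \left(5 + K\right)^{3}$ ($x{\left(K \right)} = \left(1 \left(5 + K\right)\right)^{3} = \left(5 + K\right)^{3}$)
$\frac{x{\left(O \right)}}{W{\left(-286 \right)}} = \frac{\left(5 - 10\right)^{3}}{-286} = \left(-5\right)^{3} \left(- \frac{1}{286}\right) = \left(-125\right) \left(- \frac{1}{286}\right) = \frac{125}{286}$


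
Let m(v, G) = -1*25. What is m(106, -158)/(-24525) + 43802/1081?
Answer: 42970843/1060461 ≈ 40.521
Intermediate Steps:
m(v, G) = -25
m(106, -158)/(-24525) + 43802/1081 = -25/(-24525) + 43802/1081 = -25*(-1/24525) + 43802*(1/1081) = 1/981 + 43802/1081 = 42970843/1060461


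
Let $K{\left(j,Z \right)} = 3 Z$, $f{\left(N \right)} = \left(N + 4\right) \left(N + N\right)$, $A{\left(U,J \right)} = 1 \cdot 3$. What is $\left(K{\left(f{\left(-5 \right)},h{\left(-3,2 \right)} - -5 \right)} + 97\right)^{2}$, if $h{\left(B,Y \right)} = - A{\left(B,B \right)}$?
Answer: $10609$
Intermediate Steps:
$A{\left(U,J \right)} = 3$
$h{\left(B,Y \right)} = -3$ ($h{\left(B,Y \right)} = \left(-1\right) 3 = -3$)
$f{\left(N \right)} = 2 N \left(4 + N\right)$ ($f{\left(N \right)} = \left(4 + N\right) 2 N = 2 N \left(4 + N\right)$)
$\left(K{\left(f{\left(-5 \right)},h{\left(-3,2 \right)} - -5 \right)} + 97\right)^{2} = \left(3 \left(-3 - -5\right) + 97\right)^{2} = \left(3 \left(-3 + 5\right) + 97\right)^{2} = \left(3 \cdot 2 + 97\right)^{2} = \left(6 + 97\right)^{2} = 103^{2} = 10609$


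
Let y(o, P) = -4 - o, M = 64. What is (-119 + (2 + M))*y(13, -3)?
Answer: 901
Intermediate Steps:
(-119 + (2 + M))*y(13, -3) = (-119 + (2 + 64))*(-4 - 1*13) = (-119 + 66)*(-4 - 13) = -53*(-17) = 901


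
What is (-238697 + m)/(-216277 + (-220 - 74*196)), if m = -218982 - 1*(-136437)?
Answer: 321242/231001 ≈ 1.3907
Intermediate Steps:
m = -82545 (m = -218982 + 136437 = -82545)
(-238697 + m)/(-216277 + (-220 - 74*196)) = (-238697 - 82545)/(-216277 + (-220 - 74*196)) = -321242/(-216277 + (-220 - 14504)) = -321242/(-216277 - 14724) = -321242/(-231001) = -321242*(-1/231001) = 321242/231001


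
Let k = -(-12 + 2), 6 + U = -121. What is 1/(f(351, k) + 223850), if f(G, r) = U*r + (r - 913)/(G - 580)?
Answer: 229/50971723 ≈ 4.4927e-6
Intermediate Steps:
U = -127 (U = -6 - 121 = -127)
k = 10 (k = -1*(-10) = 10)
f(G, r) = -127*r + (-913 + r)/(-580 + G) (f(G, r) = -127*r + (r - 913)/(G - 580) = -127*r + (-913 + r)/(-580 + G))
1/(f(351, k) + 223850) = 1/((-913 + 73661*10 - 127*351*10)/(-580 + 351) + 223850) = 1/((-913 + 736610 - 445770)/(-229) + 223850) = 1/(-1/229*289927 + 223850) = 1/(-289927/229 + 223850) = 1/(50971723/229) = 229/50971723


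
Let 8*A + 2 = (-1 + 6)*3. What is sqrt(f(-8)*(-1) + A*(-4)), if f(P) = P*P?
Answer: I*sqrt(282)/2 ≈ 8.3964*I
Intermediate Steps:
A = 13/8 (A = -1/4 + ((-1 + 6)*3)/8 = -1/4 + (5*3)/8 = -1/4 + (1/8)*15 = -1/4 + 15/8 = 13/8 ≈ 1.6250)
f(P) = P**2
sqrt(f(-8)*(-1) + A*(-4)) = sqrt((-8)**2*(-1) + (13/8)*(-4)) = sqrt(64*(-1) - 13/2) = sqrt(-64 - 13/2) = sqrt(-141/2) = I*sqrt(282)/2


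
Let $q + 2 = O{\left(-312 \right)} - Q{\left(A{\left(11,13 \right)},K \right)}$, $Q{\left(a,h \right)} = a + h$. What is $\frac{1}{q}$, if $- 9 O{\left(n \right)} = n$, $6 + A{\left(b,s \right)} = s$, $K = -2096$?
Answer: $\frac{3}{6365} \approx 0.00047133$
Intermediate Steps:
$A{\left(b,s \right)} = -6 + s$
$O{\left(n \right)} = - \frac{n}{9}$
$q = \frac{6365}{3}$ ($q = -2 - - \frac{6371}{3} = -2 + \left(\frac{104}{3} - \left(7 - 2096\right)\right) = -2 + \left(\frac{104}{3} - -2089\right) = -2 + \left(\frac{104}{3} + 2089\right) = -2 + \frac{6371}{3} = \frac{6365}{3} \approx 2121.7$)
$\frac{1}{q} = \frac{1}{\frac{6365}{3}} = \frac{3}{6365}$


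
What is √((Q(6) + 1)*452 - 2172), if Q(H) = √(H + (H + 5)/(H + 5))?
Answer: 2*√(-430 + 113*√7) ≈ 22.894*I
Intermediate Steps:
Q(H) = √(1 + H) (Q(H) = √(H + (5 + H)/(5 + H)) = √(H + 1) = √(1 + H))
√((Q(6) + 1)*452 - 2172) = √((√(1 + 6) + 1)*452 - 2172) = √((√7 + 1)*452 - 2172) = √((1 + √7)*452 - 2172) = √((452 + 452*√7) - 2172) = √(-1720 + 452*√7)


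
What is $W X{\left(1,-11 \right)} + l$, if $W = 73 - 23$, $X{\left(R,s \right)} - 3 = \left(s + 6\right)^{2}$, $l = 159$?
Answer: $1559$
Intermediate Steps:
$X{\left(R,s \right)} = 3 + \left(6 + s\right)^{2}$ ($X{\left(R,s \right)} = 3 + \left(s + 6\right)^{2} = 3 + \left(6 + s\right)^{2}$)
$W = 50$
$W X{\left(1,-11 \right)} + l = 50 \left(3 + \left(6 - 11\right)^{2}\right) + 159 = 50 \left(3 + \left(-5\right)^{2}\right) + 159 = 50 \left(3 + 25\right) + 159 = 50 \cdot 28 + 159 = 1400 + 159 = 1559$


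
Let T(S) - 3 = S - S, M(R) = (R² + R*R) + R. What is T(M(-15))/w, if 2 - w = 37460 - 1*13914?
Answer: -1/7848 ≈ -0.00012742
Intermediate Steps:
M(R) = R + 2*R² (M(R) = (R² + R²) + R = 2*R² + R = R + 2*R²)
T(S) = 3 (T(S) = 3 + (S - S) = 3 + 0 = 3)
w = -23544 (w = 2 - (37460 - 1*13914) = 2 - (37460 - 13914) = 2 - 1*23546 = 2 - 23546 = -23544)
T(M(-15))/w = 3/(-23544) = 3*(-1/23544) = -1/7848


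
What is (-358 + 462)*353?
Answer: 36712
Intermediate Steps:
(-358 + 462)*353 = 104*353 = 36712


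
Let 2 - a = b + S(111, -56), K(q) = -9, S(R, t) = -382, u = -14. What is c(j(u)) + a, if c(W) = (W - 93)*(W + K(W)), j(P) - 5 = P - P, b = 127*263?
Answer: -32665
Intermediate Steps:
b = 33401
j(P) = 5 (j(P) = 5 + (P - P) = 5 + 0 = 5)
a = -33017 (a = 2 - (33401 - 382) = 2 - 1*33019 = 2 - 33019 = -33017)
c(W) = (-93 + W)*(-9 + W) (c(W) = (W - 93)*(W - 9) = (-93 + W)*(-9 + W))
c(j(u)) + a = (837 + 5² - 102*5) - 33017 = (837 + 25 - 510) - 33017 = 352 - 33017 = -32665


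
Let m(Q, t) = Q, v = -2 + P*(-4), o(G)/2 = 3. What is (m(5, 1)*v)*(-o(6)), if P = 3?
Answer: 420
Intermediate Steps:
o(G) = 6 (o(G) = 2*3 = 6)
v = -14 (v = -2 + 3*(-4) = -2 - 12 = -14)
(m(5, 1)*v)*(-o(6)) = (5*(-14))*(-1*6) = -70*(-6) = 420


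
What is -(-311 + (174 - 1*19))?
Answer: 156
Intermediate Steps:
-(-311 + (174 - 1*19)) = -(-311 + (174 - 19)) = -(-311 + 155) = -1*(-156) = 156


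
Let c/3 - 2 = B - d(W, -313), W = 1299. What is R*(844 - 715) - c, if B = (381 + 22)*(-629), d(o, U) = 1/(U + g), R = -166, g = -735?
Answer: 774514965/1048 ≈ 7.3904e+5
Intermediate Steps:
d(o, U) = 1/(-735 + U) (d(o, U) = 1/(U - 735) = 1/(-735 + U))
B = -253487 (B = 403*(-629) = -253487)
c = -796956837/1048 (c = 6 + 3*(-253487 - 1/(-735 - 313)) = 6 + 3*(-253487 - 1/(-1048)) = 6 + 3*(-253487 - 1*(-1/1048)) = 6 + 3*(-253487 + 1/1048) = 6 + 3*(-265654375/1048) = 6 - 796963125/1048 = -796956837/1048 ≈ -7.6046e+5)
R*(844 - 715) - c = -166*(844 - 715) - 1*(-796956837/1048) = -166*129 + 796956837/1048 = -21414 + 796956837/1048 = 774514965/1048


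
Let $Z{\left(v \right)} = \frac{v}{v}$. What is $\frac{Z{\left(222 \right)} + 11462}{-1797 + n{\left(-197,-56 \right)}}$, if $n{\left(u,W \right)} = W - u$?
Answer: $- \frac{3821}{552} \approx -6.9221$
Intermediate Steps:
$Z{\left(v \right)} = 1$
$\frac{Z{\left(222 \right)} + 11462}{-1797 + n{\left(-197,-56 \right)}} = \frac{1 + 11462}{-1797 - -141} = \frac{11463}{-1797 + \left(-56 + 197\right)} = \frac{11463}{-1797 + 141} = \frac{11463}{-1656} = 11463 \left(- \frac{1}{1656}\right) = - \frac{3821}{552}$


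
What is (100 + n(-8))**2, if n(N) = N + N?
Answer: 7056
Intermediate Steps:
n(N) = 2*N
(100 + n(-8))**2 = (100 + 2*(-8))**2 = (100 - 16)**2 = 84**2 = 7056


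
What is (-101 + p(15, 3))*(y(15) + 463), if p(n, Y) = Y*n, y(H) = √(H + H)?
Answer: -25928 - 56*√30 ≈ -26235.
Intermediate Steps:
y(H) = √2*√H (y(H) = √(2*H) = √2*√H)
(-101 + p(15, 3))*(y(15) + 463) = (-101 + 3*15)*(√2*√15 + 463) = (-101 + 45)*(√30 + 463) = -56*(463 + √30) = -25928 - 56*√30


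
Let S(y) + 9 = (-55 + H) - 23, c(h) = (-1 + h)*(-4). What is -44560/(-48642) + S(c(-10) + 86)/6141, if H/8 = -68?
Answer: 40491643/49785087 ≈ 0.81333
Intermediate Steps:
H = -544 (H = 8*(-68) = -544)
c(h) = 4 - 4*h
S(y) = -631 (S(y) = -9 + ((-55 - 544) - 23) = -9 + (-599 - 23) = -9 - 622 = -631)
-44560/(-48642) + S(c(-10) + 86)/6141 = -44560/(-48642) - 631/6141 = -44560*(-1/48642) - 631*1/6141 = 22280/24321 - 631/6141 = 40491643/49785087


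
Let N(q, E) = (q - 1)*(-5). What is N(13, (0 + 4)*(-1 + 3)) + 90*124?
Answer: 11100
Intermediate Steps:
N(q, E) = 5 - 5*q (N(q, E) = (-1 + q)*(-5) = 5 - 5*q)
N(13, (0 + 4)*(-1 + 3)) + 90*124 = (5 - 5*13) + 90*124 = (5 - 65) + 11160 = -60 + 11160 = 11100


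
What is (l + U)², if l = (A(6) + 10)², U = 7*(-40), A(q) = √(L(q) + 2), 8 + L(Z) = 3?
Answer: 32289 - 7320*I*√3 ≈ 32289.0 - 12679.0*I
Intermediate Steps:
L(Z) = -5 (L(Z) = -8 + 3 = -5)
A(q) = I*√3 (A(q) = √(-5 + 2) = √(-3) = I*√3)
U = -280
l = (10 + I*√3)² (l = (I*√3 + 10)² = (10 + I*√3)² ≈ 97.0 + 34.641*I)
(l + U)² = ((10 + I*√3)² - 280)² = (-280 + (10 + I*√3)²)²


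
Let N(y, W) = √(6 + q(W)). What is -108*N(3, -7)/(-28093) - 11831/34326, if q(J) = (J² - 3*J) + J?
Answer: -11831/34326 + 108*√69/28093 ≈ -0.31273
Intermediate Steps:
q(J) = J² - 2*J
N(y, W) = √(6 + W*(-2 + W))
-108*N(3, -7)/(-28093) - 11831/34326 = -108*√(6 - 7*(-2 - 7))/(-28093) - 11831/34326 = -108*√(6 - 7*(-9))*(-1/28093) - 11831*1/34326 = -108*√(6 + 63)*(-1/28093) - 11831/34326 = -108*√69*(-1/28093) - 11831/34326 = 108*√69/28093 - 11831/34326 = -11831/34326 + 108*√69/28093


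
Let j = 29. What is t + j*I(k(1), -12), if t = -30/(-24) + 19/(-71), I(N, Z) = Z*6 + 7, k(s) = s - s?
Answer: -535061/284 ≈ -1884.0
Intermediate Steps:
k(s) = 0
I(N, Z) = 7 + 6*Z (I(N, Z) = 6*Z + 7 = 7 + 6*Z)
t = 279/284 (t = -30*(-1/24) + 19*(-1/71) = 5/4 - 19/71 = 279/284 ≈ 0.98239)
t + j*I(k(1), -12) = 279/284 + 29*(7 + 6*(-12)) = 279/284 + 29*(7 - 72) = 279/284 + 29*(-65) = 279/284 - 1885 = -535061/284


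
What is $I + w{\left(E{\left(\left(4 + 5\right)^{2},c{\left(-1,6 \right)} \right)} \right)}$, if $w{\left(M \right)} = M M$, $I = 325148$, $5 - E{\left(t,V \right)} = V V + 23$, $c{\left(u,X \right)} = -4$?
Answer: $326304$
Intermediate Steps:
$E{\left(t,V \right)} = -18 - V^{2}$ ($E{\left(t,V \right)} = 5 - \left(V V + 23\right) = 5 - \left(V^{2} + 23\right) = 5 - \left(23 + V^{2}\right) = -18 - V^{2}$)
$w{\left(M \right)} = M^{2}$
$I + w{\left(E{\left(\left(4 + 5\right)^{2},c{\left(-1,6 \right)} \right)} \right)} = 325148 + \left(-18 - \left(-4\right)^{2}\right)^{2} = 325148 + \left(-18 - 16\right)^{2} = 325148 + \left(-34\right)^{2} = 325148 + 1156 = 326304$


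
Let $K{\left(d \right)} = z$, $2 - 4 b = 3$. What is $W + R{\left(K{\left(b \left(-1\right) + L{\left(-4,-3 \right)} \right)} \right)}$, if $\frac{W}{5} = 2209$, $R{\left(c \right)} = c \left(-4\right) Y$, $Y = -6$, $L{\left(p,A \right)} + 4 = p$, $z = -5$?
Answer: $10925$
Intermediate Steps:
$b = - \frac{1}{4}$ ($b = \frac{1}{2} - \frac{3}{4} = - \frac{1}{4} \approx -0.25$)
$L{\left(p,A \right)} = -4 + p$
$K{\left(d \right)} = -5$
$R{\left(c \right)} = 24 c$ ($R{\left(c \right)} = c \left(-4\right) \left(-6\right) = - 4 c \left(-6\right) = 24 c$)
$W = 11045$ ($W = 5 \cdot 2209 = 11045$)
$W + R{\left(K{\left(b \left(-1\right) + L{\left(-4,-3 \right)} \right)} \right)} = 11045 + 24 \left(-5\right) = 11045 - 120 = 10925$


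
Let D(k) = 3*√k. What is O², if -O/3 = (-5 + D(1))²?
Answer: 144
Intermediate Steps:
O = -12 (O = -3*(-5 + 3*√1)² = -3*(-5 + 3*1)² = -3*(-5 + 3)² = -3*(-2)² = -3*4 = -12)
O² = (-12)² = 144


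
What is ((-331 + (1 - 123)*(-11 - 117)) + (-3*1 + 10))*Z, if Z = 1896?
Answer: 28993632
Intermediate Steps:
((-331 + (1 - 123)*(-11 - 117)) + (-3*1 + 10))*Z = ((-331 + (1 - 123)*(-11 - 117)) + (-3*1 + 10))*1896 = ((-331 - 122*(-128)) + (-3 + 10))*1896 = ((-331 + 15616) + 7)*1896 = (15285 + 7)*1896 = 15292*1896 = 28993632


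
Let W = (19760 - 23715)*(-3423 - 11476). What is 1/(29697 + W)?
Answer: 1/58955242 ≈ 1.6962e-8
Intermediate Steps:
W = 58925545 (W = -3955*(-14899) = 58925545)
1/(29697 + W) = 1/(29697 + 58925545) = 1/58955242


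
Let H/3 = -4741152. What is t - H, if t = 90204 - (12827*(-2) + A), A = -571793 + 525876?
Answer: 14385231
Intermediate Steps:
A = -45917
H = -14223456 (H = 3*(-4741152) = -14223456)
t = 161775 (t = 90204 - (12827*(-2) - 45917) = 90204 - (-25654 - 45917) = 90204 - 1*(-71571) = 90204 + 71571 = 161775)
t - H = 161775 - 1*(-14223456) = 161775 + 14223456 = 14385231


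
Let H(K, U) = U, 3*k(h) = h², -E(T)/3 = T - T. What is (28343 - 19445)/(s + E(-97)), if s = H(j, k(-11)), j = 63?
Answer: 26694/121 ≈ 220.61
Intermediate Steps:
E(T) = 0 (E(T) = -3*(T - T) = -3*0 = 0)
k(h) = h²/3
s = 121/3 (s = (⅓)*(-11)² = (⅓)*121 = 121/3 ≈ 40.333)
(28343 - 19445)/(s + E(-97)) = (28343 - 19445)/(121/3 + 0) = 8898/(121/3) = 8898*(3/121) = 26694/121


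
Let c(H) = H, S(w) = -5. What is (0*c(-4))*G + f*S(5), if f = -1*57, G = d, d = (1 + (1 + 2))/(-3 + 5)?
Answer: 285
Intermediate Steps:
d = 2 (d = (1 + 3)/2 = 4*(1/2) = 2)
G = 2
f = -57
(0*c(-4))*G + f*S(5) = (0*(-4))*2 - 57*(-5) = 0*2 + 285 = 0 + 285 = 285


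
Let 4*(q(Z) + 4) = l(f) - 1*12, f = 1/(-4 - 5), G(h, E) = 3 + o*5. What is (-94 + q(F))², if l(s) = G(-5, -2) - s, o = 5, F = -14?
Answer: 11444689/1296 ≈ 8830.8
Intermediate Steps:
G(h, E) = 28 (G(h, E) = 3 + 5*5 = 3 + 25 = 28)
f = -⅑ (f = 1/(-9) = -⅑ ≈ -0.11111)
l(s) = 28 - s
q(Z) = 1/36 (q(Z) = -4 + ((28 - 1*(-⅑)) - 1*12)/4 = -4 + ((28 + ⅑) - 12)/4 = -4 + (253/9 - 12)/4 = -4 + (¼)*(145/9) = -4 + 145/36 = 1/36)
(-94 + q(F))² = (-94 + 1/36)² = (-3383/36)² = 11444689/1296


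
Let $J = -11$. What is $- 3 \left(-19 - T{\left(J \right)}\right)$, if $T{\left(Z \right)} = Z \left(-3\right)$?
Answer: $156$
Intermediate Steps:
$T{\left(Z \right)} = - 3 Z$
$- 3 \left(-19 - T{\left(J \right)}\right) = - 3 \left(-19 - \left(-3\right) \left(-11\right)\right) = - 3 \left(-19 - 33\right) = \left(-3\right) \left(-52\right) = 156$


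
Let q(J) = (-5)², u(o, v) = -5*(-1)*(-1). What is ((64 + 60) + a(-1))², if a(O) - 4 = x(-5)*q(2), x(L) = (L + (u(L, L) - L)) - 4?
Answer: 9409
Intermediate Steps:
u(o, v) = -5 (u(o, v) = 5*(-1) = -5)
q(J) = 25
x(L) = -9 (x(L) = (L + (-5 - L)) - 4 = -5 - 4 = -9)
a(O) = -221 (a(O) = 4 - 9*25 = 4 - 225 = -221)
((64 + 60) + a(-1))² = ((64 + 60) - 221)² = (124 - 221)² = (-97)² = 9409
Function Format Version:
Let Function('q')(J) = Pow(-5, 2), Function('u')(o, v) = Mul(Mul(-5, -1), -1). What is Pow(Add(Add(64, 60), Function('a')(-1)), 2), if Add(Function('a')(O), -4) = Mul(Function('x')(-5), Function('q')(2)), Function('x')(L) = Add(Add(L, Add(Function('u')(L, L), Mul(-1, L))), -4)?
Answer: 9409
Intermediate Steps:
Function('u')(o, v) = -5 (Function('u')(o, v) = Mul(5, -1) = -5)
Function('q')(J) = 25
Function('x')(L) = -9 (Function('x')(L) = Add(Add(L, Add(-5, Mul(-1, L))), -4) = Add(-5, -4) = -9)
Function('a')(O) = -221 (Function('a')(O) = Add(4, Mul(-9, 25)) = Add(4, -225) = -221)
Pow(Add(Add(64, 60), Function('a')(-1)), 2) = Pow(Add(Add(64, 60), -221), 2) = Pow(Add(124, -221), 2) = Pow(-97, 2) = 9409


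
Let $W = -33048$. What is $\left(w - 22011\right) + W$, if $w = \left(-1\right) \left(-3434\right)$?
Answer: $-51625$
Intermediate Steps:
$w = 3434$
$\left(w - 22011\right) + W = \left(3434 - 22011\right) - 33048 = -18577 - 33048 = -51625$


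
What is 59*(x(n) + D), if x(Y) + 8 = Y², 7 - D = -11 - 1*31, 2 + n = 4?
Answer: 2655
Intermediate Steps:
n = 2 (n = -2 + 4 = 2)
D = 49 (D = 7 - (-11 - 1*31) = 7 - (-11 - 31) = 7 - 1*(-42) = 7 + 42 = 49)
x(Y) = -8 + Y²
59*(x(n) + D) = 59*((-8 + 2²) + 49) = 59*((-8 + 4) + 49) = 59*(-4 + 49) = 59*45 = 2655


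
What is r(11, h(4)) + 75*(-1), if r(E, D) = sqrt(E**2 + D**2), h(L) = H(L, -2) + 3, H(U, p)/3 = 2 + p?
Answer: -75 + sqrt(130) ≈ -63.598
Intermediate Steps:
H(U, p) = 6 + 3*p (H(U, p) = 3*(2 + p) = 6 + 3*p)
h(L) = 3 (h(L) = (6 + 3*(-2)) + 3 = (6 - 6) + 3 = 0 + 3 = 3)
r(E, D) = sqrt(D**2 + E**2)
r(11, h(4)) + 75*(-1) = sqrt(3**2 + 11**2) + 75*(-1) = sqrt(9 + 121) - 75 = sqrt(130) - 75 = -75 + sqrt(130)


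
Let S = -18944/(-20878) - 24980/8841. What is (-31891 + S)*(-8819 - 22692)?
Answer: 92750600816842847/92291199 ≈ 1.0050e+9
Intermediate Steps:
S = -177024268/92291199 (S = -18944*(-1/20878) - 24980*1/8841 = 9472/10439 - 24980/8841 = -177024268/92291199 ≈ -1.9181)
(-31891 + S)*(-8819 - 22692) = (-31891 - 177024268/92291199)*(-8819 - 22692) = -2943435651577/92291199*(-31511) = 92750600816842847/92291199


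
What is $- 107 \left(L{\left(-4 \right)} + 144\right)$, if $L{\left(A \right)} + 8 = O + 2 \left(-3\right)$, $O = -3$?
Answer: $-13589$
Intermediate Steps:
$L{\left(A \right)} = -17$ ($L{\left(A \right)} = -8 + \left(-3 + 2 \left(-3\right)\right) = -8 - 9 = -17$)
$- 107 \left(L{\left(-4 \right)} + 144\right) = - 107 \left(-17 + 144\right) = \left(-107\right) 127 = -13589$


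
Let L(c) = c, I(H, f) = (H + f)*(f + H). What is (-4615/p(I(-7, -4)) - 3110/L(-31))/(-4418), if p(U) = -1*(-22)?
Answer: 74645/3013076 ≈ 0.024774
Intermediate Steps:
I(H, f) = (H + f)**2 (I(H, f) = (H + f)*(H + f) = (H + f)**2)
p(U) = 22
(-4615/p(I(-7, -4)) - 3110/L(-31))/(-4418) = (-4615/22 - 3110/(-31))/(-4418) = (-4615*1/22 - 3110*(-1/31))*(-1/4418) = (-4615/22 + 3110/31)*(-1/4418) = -74645/682*(-1/4418) = 74645/3013076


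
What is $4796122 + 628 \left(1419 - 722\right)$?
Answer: $5233838$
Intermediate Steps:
$4796122 + 628 \left(1419 - 722\right) = 4796122 + 628 \cdot 697 = 4796122 + 437716 = 5233838$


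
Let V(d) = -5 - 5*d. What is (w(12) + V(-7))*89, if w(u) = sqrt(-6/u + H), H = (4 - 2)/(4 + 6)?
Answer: 2670 + 89*I*sqrt(30)/10 ≈ 2670.0 + 48.747*I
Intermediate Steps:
H = 1/5 (H = 2/10 = 2*(1/10) = 1/5 ≈ 0.20000)
w(u) = sqrt(1/5 - 6/u) (w(u) = sqrt(-6/u + 1/5) = sqrt(1/5 - 6/u))
(w(12) + V(-7))*89 = (sqrt(5)*sqrt((-30 + 12)/12)/5 + (-5 - 5*(-7)))*89 = (sqrt(5)*sqrt((1/12)*(-18))/5 + (-5 + 35))*89 = (sqrt(5)*sqrt(-3/2)/5 + 30)*89 = (sqrt(5)*(I*sqrt(6)/2)/5 + 30)*89 = (I*sqrt(30)/10 + 30)*89 = (30 + I*sqrt(30)/10)*89 = 2670 + 89*I*sqrt(30)/10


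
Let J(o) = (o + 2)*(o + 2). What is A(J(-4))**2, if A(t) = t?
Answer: 16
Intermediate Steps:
J(o) = (2 + o)**2 (J(o) = (2 + o)*(2 + o) = (2 + o)**2)
A(J(-4))**2 = ((2 - 4)**2)**2 = ((-2)**2)**2 = 4**2 = 16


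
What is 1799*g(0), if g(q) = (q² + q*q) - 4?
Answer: -7196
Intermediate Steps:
g(q) = -4 + 2*q² (g(q) = (q² + q²) - 4 = 2*q² - 4 = -4 + 2*q²)
1799*g(0) = 1799*(-4 + 2*0²) = 1799*(-4 + 2*0) = 1799*(-4 + 0) = 1799*(-4) = -7196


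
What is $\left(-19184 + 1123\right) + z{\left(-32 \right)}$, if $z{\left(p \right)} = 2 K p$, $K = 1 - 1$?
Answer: $-18061$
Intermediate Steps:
$K = 0$
$z{\left(p \right)} = 0$ ($z{\left(p \right)} = 2 \cdot 0 p = 0 p = 0$)
$\left(-19184 + 1123\right) + z{\left(-32 \right)} = \left(-19184 + 1123\right) + 0 = -18061 + 0 = -18061$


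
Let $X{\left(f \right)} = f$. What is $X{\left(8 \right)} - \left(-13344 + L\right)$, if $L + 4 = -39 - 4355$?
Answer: $17750$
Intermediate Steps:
$L = -4398$ ($L = -4 - 4394 = -4398$)
$X{\left(8 \right)} - \left(-13344 + L\right) = 8 + \left(13344 - -4398\right) = 8 + \left(13344 + 4398\right) = 8 + 17742 = 17750$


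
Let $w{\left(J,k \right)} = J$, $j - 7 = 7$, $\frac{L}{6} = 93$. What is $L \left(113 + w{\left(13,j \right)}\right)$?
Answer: $70308$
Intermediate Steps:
$L = 558$ ($L = 6 \cdot 93 = 558$)
$j = 14$ ($j = 7 + 7 = 14$)
$L \left(113 + w{\left(13,j \right)}\right) = 558 \left(113 + 13\right) = 558 \cdot 126 = 70308$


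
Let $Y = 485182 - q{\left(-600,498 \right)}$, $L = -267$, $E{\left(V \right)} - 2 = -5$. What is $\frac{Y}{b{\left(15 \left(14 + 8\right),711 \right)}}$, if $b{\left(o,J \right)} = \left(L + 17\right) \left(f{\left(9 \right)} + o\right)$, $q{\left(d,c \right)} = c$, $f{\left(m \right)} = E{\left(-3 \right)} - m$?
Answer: $- \frac{121171}{19875} \approx -6.0967$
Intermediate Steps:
$E{\left(V \right)} = -3$ ($E{\left(V \right)} = 2 - 5 = -3$)
$f{\left(m \right)} = -3 - m$
$b{\left(o,J \right)} = 3000 - 250 o$ ($b{\left(o,J \right)} = \left(-267 + 17\right) \left(\left(-3 - 9\right) + o\right) = - 250 \left(\left(-3 - 9\right) + o\right) = - 250 \left(-12 + o\right) = 3000 - 250 o$)
$Y = 484684$ ($Y = 485182 - 498 = 484684$)
$\frac{Y}{b{\left(15 \left(14 + 8\right),711 \right)}} = \frac{484684}{3000 - 250 \cdot 15 \left(14 + 8\right)} = \frac{484684}{3000 - 250 \cdot 15 \cdot 22} = \frac{484684}{3000 - 82500} = \frac{484684}{-79500} = 484684 \left(- \frac{1}{79500}\right) = - \frac{121171}{19875}$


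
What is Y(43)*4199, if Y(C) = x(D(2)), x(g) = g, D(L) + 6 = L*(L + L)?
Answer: 8398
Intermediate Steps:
D(L) = -6 + 2*L**2 (D(L) = -6 + L*(L + L) = -6 + L*(2*L) = -6 + 2*L**2)
Y(C) = 2 (Y(C) = -6 + 2*2**2 = -6 + 2*4 = -6 + 8 = 2)
Y(43)*4199 = 2*4199 = 8398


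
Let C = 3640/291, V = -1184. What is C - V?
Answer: 348184/291 ≈ 1196.5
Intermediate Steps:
C = 3640/291 (C = 3640*(1/291) = 3640/291 ≈ 12.509)
C - V = 3640/291 - 1*(-1184) = 3640/291 + 1184 = 348184/291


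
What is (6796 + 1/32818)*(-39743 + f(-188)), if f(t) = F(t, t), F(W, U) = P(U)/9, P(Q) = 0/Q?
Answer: -8863926159847/32818 ≈ -2.7009e+8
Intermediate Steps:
P(Q) = 0
F(W, U) = 0 (F(W, U) = 0/9 = 0*(⅑) = 0)
f(t) = 0
(6796 + 1/32818)*(-39743 + f(-188)) = (6796 + 1/32818)*(-39743 + 0) = (6796 + 1/32818)*(-39743) = (223031129/32818)*(-39743) = -8863926159847/32818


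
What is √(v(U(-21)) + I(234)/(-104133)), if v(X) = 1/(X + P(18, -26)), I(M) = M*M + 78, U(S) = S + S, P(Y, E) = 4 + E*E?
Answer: I*√257479415956554/22145618 ≈ 0.72458*I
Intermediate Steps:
P(Y, E) = 4 + E²
U(S) = 2*S
I(M) = 78 + M² (I(M) = M² + 78 = 78 + M²)
v(X) = 1/(680 + X) (v(X) = 1/(X + (4 + (-26)²)) = 1/(X + (4 + 676)) = 1/(X + 680) = 1/(680 + X))
√(v(U(-21)) + I(234)/(-104133)) = √(1/(680 + 2*(-21)) + (78 + 234²)/(-104133)) = √(1/(680 - 42) + (78 + 54756)*(-1/104133)) = √(1/638 + 54834*(-1/104133)) = √(1/638 - 18278/34711) = √(-11626653/22145618) = I*√257479415956554/22145618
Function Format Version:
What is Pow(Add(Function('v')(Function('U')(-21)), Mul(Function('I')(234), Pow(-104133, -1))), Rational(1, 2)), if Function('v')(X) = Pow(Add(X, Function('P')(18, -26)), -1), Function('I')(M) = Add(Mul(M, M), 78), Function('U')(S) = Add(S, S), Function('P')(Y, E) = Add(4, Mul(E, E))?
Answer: Mul(Rational(1, 22145618), I, Pow(257479415956554, Rational(1, 2))) ≈ Mul(0.72458, I)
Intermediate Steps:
Function('P')(Y, E) = Add(4, Pow(E, 2))
Function('U')(S) = Mul(2, S)
Function('I')(M) = Add(78, Pow(M, 2)) (Function('I')(M) = Add(Pow(M, 2), 78) = Add(78, Pow(M, 2)))
Function('v')(X) = Pow(Add(680, X), -1) (Function('v')(X) = Pow(Add(X, Add(4, Pow(-26, 2))), -1) = Pow(Add(X, Add(4, 676)), -1) = Pow(Add(X, 680), -1) = Pow(Add(680, X), -1))
Pow(Add(Function('v')(Function('U')(-21)), Mul(Function('I')(234), Pow(-104133, -1))), Rational(1, 2)) = Pow(Add(Pow(Add(680, Mul(2, -21)), -1), Mul(Add(78, Pow(234, 2)), Pow(-104133, -1))), Rational(1, 2)) = Pow(Add(Pow(Add(680, -42), -1), Mul(Add(78, 54756), Rational(-1, 104133))), Rational(1, 2)) = Pow(Add(Pow(638, -1), Mul(54834, Rational(-1, 104133))), Rational(1, 2)) = Pow(Add(Rational(1, 638), Rational(-18278, 34711)), Rational(1, 2)) = Pow(Rational(-11626653, 22145618), Rational(1, 2)) = Mul(Rational(1, 22145618), I, Pow(257479415956554, Rational(1, 2)))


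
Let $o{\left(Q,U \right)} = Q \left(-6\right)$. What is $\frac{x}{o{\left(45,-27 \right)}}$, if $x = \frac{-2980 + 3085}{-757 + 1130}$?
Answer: $- \frac{7}{6714} \approx -0.0010426$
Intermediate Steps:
$o{\left(Q,U \right)} = - 6 Q$
$x = \frac{105}{373} \approx 0.2815$
$\frac{x}{o{\left(45,-27 \right)}} = \frac{105}{373 \left(\left(-6\right) 45\right)} = \frac{105}{373 \left(-270\right)} = \frac{105}{373} \left(- \frac{1}{270}\right) = - \frac{7}{6714}$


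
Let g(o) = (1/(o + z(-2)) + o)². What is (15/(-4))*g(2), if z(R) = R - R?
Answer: -375/16 ≈ -23.438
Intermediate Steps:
z(R) = 0
g(o) = (o + 1/o)² (g(o) = (1/(o + 0) + o)² = (1/o + o)² = (o + 1/o)²)
(15/(-4))*g(2) = (15/(-4))*((1 + 2²)²/2²) = (15*(-¼))*((1 + 4)²/4) = -15*5²/16 = -15*25/16 = -15/4*25/4 = -375/16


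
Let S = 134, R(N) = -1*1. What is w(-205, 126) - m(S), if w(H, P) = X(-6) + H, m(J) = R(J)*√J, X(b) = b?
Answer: -211 + √134 ≈ -199.42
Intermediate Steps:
R(N) = -1
m(J) = -√J
w(H, P) = -6 + H
w(-205, 126) - m(S) = (-6 - 205) - (-1)*√134 = -211 + √134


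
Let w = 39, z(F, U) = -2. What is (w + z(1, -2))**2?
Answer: 1369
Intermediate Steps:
(w + z(1, -2))**2 = (39 - 2)**2 = 37**2 = 1369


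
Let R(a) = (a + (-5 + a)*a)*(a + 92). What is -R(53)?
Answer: -376565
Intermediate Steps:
R(a) = (92 + a)*(a + a*(-5 + a)) (R(a) = (a + a*(-5 + a))*(92 + a) = (92 + a)*(a + a*(-5 + a)))
-R(53) = -53*(-368 + 53² + 88*53) = -53*(-368 + 2809 + 4664) = -53*7105 = -1*376565 = -376565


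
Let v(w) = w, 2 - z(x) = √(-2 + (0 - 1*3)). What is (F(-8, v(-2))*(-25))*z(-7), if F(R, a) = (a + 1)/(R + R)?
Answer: -25/8 + 25*I*√5/16 ≈ -3.125 + 3.4939*I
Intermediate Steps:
z(x) = 2 - I*√5 (z(x) = 2 - √(-2 + (0 - 1*3)) = 2 - √(-2 + (0 - 3)) = 2 - √(-2 - 3) = 2 - √(-5) = 2 - I*√5)
F(R, a) = (1 + a)/(2*R) (F(R, a) = (1 + a)/((2*R)) = (1 + a)*(1/(2*R)) = (1 + a)/(2*R))
(F(-8, v(-2))*(-25))*z(-7) = (((½)*(1 - 2)/(-8))*(-25))*(2 - I*√5) = (((½)*(-⅛)*(-1))*(-25))*(2 - I*√5) = ((1/16)*(-25))*(2 - I*√5) = -25*(2 - I*√5)/16 = -25/8 + 25*I*√5/16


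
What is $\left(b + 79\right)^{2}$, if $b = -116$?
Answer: $1369$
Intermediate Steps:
$\left(b + 79\right)^{2} = \left(-116 + 79\right)^{2} = \left(-37\right)^{2} = 1369$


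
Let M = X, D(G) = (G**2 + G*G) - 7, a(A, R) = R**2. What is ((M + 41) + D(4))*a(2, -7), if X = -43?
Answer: 1127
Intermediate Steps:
D(G) = -7 + 2*G**2 (D(G) = (G**2 + G**2) - 7 = 2*G**2 - 7 = -7 + 2*G**2)
M = -43
((M + 41) + D(4))*a(2, -7) = ((-43 + 41) + (-7 + 2*4**2))*(-7)**2 = (-2 + (-7 + 2*16))*49 = (-2 + (-7 + 32))*49 = (-2 + 25)*49 = 23*49 = 1127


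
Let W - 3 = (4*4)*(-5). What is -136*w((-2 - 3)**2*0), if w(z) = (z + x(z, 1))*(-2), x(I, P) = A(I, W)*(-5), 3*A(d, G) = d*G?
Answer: 0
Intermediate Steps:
W = -77 (W = 3 + (4*4)*(-5) = 3 + 16*(-5) = 3 - 80 = -77)
A(d, G) = G*d/3 (A(d, G) = (d*G)/3 = (G*d)/3 = G*d/3)
x(I, P) = 385*I/3 (x(I, P) = ((1/3)*(-77)*I)*(-5) = -77*I/3*(-5) = 385*I/3)
w(z) = -776*z/3 (w(z) = (z + 385*z/3)*(-2) = (388*z/3)*(-2) = -776*z/3)
-136*w((-2 - 3)**2*0) = -(-105536)*(-2 - 3)**2*0/3 = -(-105536)*(-5)**2*0/3 = -(-105536)*25*0/3 = -(-105536)*0/3 = -136*0 = 0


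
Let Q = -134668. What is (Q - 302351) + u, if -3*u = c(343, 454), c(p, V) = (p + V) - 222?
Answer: -1311632/3 ≈ -4.3721e+5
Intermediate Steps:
c(p, V) = -222 + V + p (c(p, V) = (V + p) - 222 = -222 + V + p)
u = -575/3 (u = -(-222 + 454 + 343)/3 = -⅓*575 = -575/3 ≈ -191.67)
(Q - 302351) + u = (-134668 - 302351) - 575/3 = -437019 - 575/3 = -1311632/3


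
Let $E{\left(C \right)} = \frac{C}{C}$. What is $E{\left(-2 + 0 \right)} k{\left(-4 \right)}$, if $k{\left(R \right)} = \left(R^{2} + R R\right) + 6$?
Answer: $38$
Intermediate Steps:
$E{\left(C \right)} = 1$
$k{\left(R \right)} = 6 + 2 R^{2}$ ($k{\left(R \right)} = \left(R^{2} + R^{2}\right) + 6 = 2 R^{2} + 6 = 6 + 2 R^{2}$)
$E{\left(-2 + 0 \right)} k{\left(-4 \right)} = 1 \left(6 + 2 \left(-4\right)^{2}\right) = 1 \left(6 + 2 \cdot 16\right) = 1 \left(6 + 32\right) = 1 \cdot 38 = 38$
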